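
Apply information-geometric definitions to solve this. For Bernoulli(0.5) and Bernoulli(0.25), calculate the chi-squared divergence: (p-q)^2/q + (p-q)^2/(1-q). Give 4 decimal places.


Chi-squared divergence between Bernoulli distributions:
chi^2 = (p-q)^2/q + (p-q)^2/(1-q).
p = 0.5, q = 0.25, p-q = 0.25.
(p-q)^2 = 0.0625.
term1 = 0.0625/0.25 = 0.25.
term2 = 0.0625/0.75 = 0.083333.
chi^2 = 0.25 + 0.083333 = 0.3333

0.3333


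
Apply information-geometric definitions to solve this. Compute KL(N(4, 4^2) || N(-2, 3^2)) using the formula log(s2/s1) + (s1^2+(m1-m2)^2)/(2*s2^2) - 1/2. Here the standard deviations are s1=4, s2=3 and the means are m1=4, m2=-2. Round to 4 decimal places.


KL divergence between normal distributions:
KL = log(s2/s1) + (s1^2 + (m1-m2)^2)/(2*s2^2) - 1/2.
log(3/4) = -0.287682.
(4^2 + (4--2)^2)/(2*3^2) = (16 + 36)/18 = 2.888889.
KL = -0.287682 + 2.888889 - 0.5 = 2.1012

2.1012


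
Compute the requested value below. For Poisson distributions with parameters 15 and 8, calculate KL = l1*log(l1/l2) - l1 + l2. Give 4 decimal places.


KL divergence for Poisson:
KL = l1*log(l1/l2) - l1 + l2.
l1 = 15, l2 = 8.
log(15/8) = 0.628609.
l1*log(l1/l2) = 15 * 0.628609 = 9.42913.
KL = 9.42913 - 15 + 8 = 2.4291

2.4291


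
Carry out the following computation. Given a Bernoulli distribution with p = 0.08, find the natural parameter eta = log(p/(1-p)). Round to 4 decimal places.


Natural parameter for Bernoulli: eta = log(p/(1-p)).
p = 0.08, 1-p = 0.92.
p/(1-p) = 0.086957.
eta = log(0.086957) = -2.4423

-2.4423


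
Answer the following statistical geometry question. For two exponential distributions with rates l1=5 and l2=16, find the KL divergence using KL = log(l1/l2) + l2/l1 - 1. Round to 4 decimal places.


KL divergence for exponential family:
KL = log(l1/l2) + l2/l1 - 1.
log(5/16) = -1.163151.
16/5 = 3.2.
KL = -1.163151 + 3.2 - 1 = 1.0368

1.0368


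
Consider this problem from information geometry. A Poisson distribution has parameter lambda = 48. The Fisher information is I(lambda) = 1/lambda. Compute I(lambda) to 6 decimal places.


Fisher information for Poisson: I(lambda) = 1/lambda.
lambda = 48.
I(lambda) = 1/48 = 0.020833

0.020833


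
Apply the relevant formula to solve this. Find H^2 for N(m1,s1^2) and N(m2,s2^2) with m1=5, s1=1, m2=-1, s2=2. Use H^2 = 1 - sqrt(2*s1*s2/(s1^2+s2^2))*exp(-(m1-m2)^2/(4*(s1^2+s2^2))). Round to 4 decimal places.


Squared Hellinger distance for Gaussians:
H^2 = 1 - sqrt(2*s1*s2/(s1^2+s2^2)) * exp(-(m1-m2)^2/(4*(s1^2+s2^2))).
s1^2 = 1, s2^2 = 4, s1^2+s2^2 = 5.
sqrt(2*1*2/(5)) = 0.894427.
(m1-m2)^2 = (6)^2 = 36.
exp(-36/(4*5)) = exp(-1.8) = 0.165299.
H^2 = 1 - 0.894427*0.165299 = 0.8522

0.8522


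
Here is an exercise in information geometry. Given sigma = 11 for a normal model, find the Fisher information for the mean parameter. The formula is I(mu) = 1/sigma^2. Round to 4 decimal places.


The Fisher information for the mean of a normal distribution is I(mu) = 1/sigma^2.
sigma = 11, so sigma^2 = 121.
I(mu) = 1/121 = 0.0083

0.0083


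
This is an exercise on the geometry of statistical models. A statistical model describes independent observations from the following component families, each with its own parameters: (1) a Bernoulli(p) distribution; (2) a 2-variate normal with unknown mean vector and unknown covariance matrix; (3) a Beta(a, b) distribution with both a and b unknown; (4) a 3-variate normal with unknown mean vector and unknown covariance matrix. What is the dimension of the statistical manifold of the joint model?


The dimension of a statistical manifold equals the number of free
(independent) real parameters of the model. For a product of independent
blocks the parameter counts add.
- Bernoulli (p): 1.
- 2-variate normal: 2 (mean) + 2*3/2 = 3 (symmetric covariance) = 5.
- Beta (a, b): 2.
- 3-variate normal: 3 (mean) + 3*4/2 = 6 (symmetric covariance) = 9.
Total = 1 + 5 + 2 + 9 = 17.
Dimension = 17

17


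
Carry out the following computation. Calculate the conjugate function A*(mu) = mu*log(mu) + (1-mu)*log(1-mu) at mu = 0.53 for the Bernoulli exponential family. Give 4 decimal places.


Legendre transform for Bernoulli:
A*(mu) = mu*log(mu) + (1-mu)*log(1-mu).
mu = 0.53, 1-mu = 0.47.
mu*log(mu) = 0.53*log(0.53) = -0.336485.
(1-mu)*log(1-mu) = 0.47*log(0.47) = -0.354861.
A* = -0.336485 + -0.354861 = -0.6913

-0.6913


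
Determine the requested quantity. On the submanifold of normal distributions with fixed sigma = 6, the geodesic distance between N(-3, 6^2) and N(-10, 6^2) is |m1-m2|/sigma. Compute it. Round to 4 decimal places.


On the fixed-variance normal subfamily, geodesic distance = |m1-m2|/sigma.
|-3 - -10| = 7.
sigma = 6.
d = 7/6 = 1.1667

1.1667


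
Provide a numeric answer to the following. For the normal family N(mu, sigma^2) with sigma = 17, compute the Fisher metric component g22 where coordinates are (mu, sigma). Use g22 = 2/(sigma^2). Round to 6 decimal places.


For the 2-parameter normal family, the Fisher metric has:
  g11 = 1/sigma^2, g22 = 2/sigma^2.
sigma = 17, sigma^2 = 289.
g22 = 0.006920

0.006920


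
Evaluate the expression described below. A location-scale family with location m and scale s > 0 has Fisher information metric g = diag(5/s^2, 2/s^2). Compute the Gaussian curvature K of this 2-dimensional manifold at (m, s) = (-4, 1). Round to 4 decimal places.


The metric has the form g = (A dm^2 + B ds^2)/s^2 with A = 5, B = 2.
Substitute u = sqrt(A/B)*m: g = B*(du^2 + ds^2)/s^2, i.e. B times the
Poincare upper half-plane metric, which has constant Gaussian curvature -1.
Scaling a 2D metric by a constant c divides the Gaussian curvature by c,
so K = -1/B = -1/(2) = -0.5000 everywhere (the point (m, s) = (-4, 1) is irrelevant:
the curvature is constant).
The requested Gaussian curvature is K = -0.5000.

-0.5000


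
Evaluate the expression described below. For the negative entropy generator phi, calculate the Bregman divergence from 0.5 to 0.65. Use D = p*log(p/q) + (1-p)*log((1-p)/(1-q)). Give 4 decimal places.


Bregman divergence with negative entropy generator:
D = p*log(p/q) + (1-p)*log((1-p)/(1-q)).
p = 0.5, q = 0.65.
p*log(p/q) = 0.5*log(0.5/0.65) = -0.131182.
(1-p)*log((1-p)/(1-q)) = 0.5*log(0.5/0.35) = 0.178337.
D = -0.131182 + 0.178337 = 0.0472

0.0472


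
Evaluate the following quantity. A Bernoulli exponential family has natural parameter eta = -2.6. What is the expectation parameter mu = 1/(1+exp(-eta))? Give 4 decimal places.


Dual coordinate (expectation parameter) for Bernoulli:
mu = 1/(1+exp(-eta)).
eta = -2.6.
exp(-eta) = exp(2.6) = 13.463738.
mu = 1/(1+13.463738) = 0.0691

0.0691


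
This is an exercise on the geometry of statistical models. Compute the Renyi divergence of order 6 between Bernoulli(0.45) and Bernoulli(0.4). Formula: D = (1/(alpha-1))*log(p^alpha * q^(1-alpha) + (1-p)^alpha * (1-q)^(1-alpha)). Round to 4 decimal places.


Renyi divergence of order alpha between Bernoulli distributions:
D = (1/(alpha-1))*log(p^alpha * q^(1-alpha) + (1-p)^alpha * (1-q)^(1-alpha)).
alpha = 6, p = 0.45, q = 0.4.
p^alpha * q^(1-alpha) = 0.45^6 * 0.4^-5 = 0.810915.
(1-p)^alpha * (1-q)^(1-alpha) = 0.55^6 * 0.6^-5 = 0.355975.
sum = 0.810915 + 0.355975 = 1.16689.
D = (1/5)*log(1.16689) = 0.0309

0.0309


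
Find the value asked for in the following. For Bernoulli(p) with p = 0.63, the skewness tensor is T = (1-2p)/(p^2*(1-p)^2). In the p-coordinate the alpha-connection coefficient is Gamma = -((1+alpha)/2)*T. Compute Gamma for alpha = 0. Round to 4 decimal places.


Skewness (Amari-Chentsov) tensor: T = (1-2p)/(p^2*(1-p)^2).
p = 0.63, 1-2p = -0.26, p^2 = 0.3969, (1-p)^2 = 0.1369.
T = -0.26/(0.3969 * 0.1369) = -4.785076.
In the p-coordinate, Gamma^(alpha) = Gamma^(0) - (alpha/2)*T with Gamma^(0) = (1/2)*g'(p) = -T/2,
so Gamma^(alpha) = -((1+alpha)/2)*T.
alpha = 0, -(1+alpha)/2 = -0.5.
Gamma = -0.5 * -4.785076 = 2.3925

2.3925


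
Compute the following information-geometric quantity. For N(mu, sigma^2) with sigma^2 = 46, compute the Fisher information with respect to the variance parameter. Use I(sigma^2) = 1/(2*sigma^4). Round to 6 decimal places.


Fisher information for variance: I(sigma^2) = 1/(2*sigma^4).
sigma^2 = 46, so sigma^4 = 2116.
I = 1/(2*2116) = 1/4232 = 0.000236

0.000236


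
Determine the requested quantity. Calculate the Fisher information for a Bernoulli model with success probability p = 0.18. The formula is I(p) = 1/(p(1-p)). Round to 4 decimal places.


For Bernoulli(p), Fisher information is I(p) = 1/(p*(1-p)).
p = 0.18, 1-p = 0.82.
p*(1-p) = 0.1476.
I(p) = 1/0.1476 = 6.7751

6.7751


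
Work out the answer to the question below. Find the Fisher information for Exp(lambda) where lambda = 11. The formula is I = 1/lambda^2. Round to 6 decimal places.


Fisher information for exponential: I(lambda) = 1/lambda^2.
lambda = 11, lambda^2 = 121.
I = 1/121 = 0.008264

0.008264


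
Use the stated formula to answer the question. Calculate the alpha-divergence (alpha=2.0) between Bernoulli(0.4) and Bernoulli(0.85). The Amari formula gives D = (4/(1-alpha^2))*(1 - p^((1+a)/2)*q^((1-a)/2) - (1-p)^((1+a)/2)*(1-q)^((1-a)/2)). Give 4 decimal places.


Amari alpha-divergence:
D = (4/(1-alpha^2))*(1 - p^((1+a)/2)*q^((1-a)/2) - (1-p)^((1+a)/2)*(1-q)^((1-a)/2)).
alpha = 2.0, p = 0.4, q = 0.85.
e1 = (1+alpha)/2 = 1.5, e2 = (1-alpha)/2 = -0.5.
t1 = p^e1 * q^e2 = 0.4^1.5 * 0.85^-0.5 = 0.274398.
t2 = (1-p)^e1 * (1-q)^e2 = 0.6^1.5 * 0.15^-0.5 = 1.2.
4/(1-alpha^2) = -1.333333.
D = -1.333333*(1 - 0.274398 - 1.2) = 0.6325

0.6325


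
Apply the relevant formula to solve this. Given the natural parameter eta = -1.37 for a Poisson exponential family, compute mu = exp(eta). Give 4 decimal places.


Expectation parameter for Poisson exponential family:
mu = exp(eta).
eta = -1.37.
mu = exp(-1.37) = 0.2541

0.2541


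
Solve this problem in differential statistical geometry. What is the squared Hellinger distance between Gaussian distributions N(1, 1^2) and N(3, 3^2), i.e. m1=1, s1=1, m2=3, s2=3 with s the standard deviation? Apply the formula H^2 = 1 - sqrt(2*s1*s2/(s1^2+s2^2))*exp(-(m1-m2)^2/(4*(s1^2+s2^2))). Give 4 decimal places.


Squared Hellinger distance for Gaussians:
H^2 = 1 - sqrt(2*s1*s2/(s1^2+s2^2)) * exp(-(m1-m2)^2/(4*(s1^2+s2^2))).
s1^2 = 1, s2^2 = 9, s1^2+s2^2 = 10.
sqrt(2*1*3/(10)) = 0.774597.
(m1-m2)^2 = (-2)^2 = 4.
exp(-4/(4*10)) = exp(-0.1) = 0.904837.
H^2 = 1 - 0.774597*0.904837 = 0.2991

0.2991


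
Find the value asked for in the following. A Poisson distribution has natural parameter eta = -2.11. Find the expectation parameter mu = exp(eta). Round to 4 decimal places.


Expectation parameter for Poisson exponential family:
mu = exp(eta).
eta = -2.11.
mu = exp(-2.11) = 0.1212

0.1212


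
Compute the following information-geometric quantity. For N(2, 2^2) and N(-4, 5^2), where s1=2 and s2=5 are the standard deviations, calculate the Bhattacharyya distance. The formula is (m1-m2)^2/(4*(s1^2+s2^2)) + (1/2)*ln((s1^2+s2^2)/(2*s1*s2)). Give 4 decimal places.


Bhattacharyya distance between two Gaussians:
DB = (m1-m2)^2/(4*(s1^2+s2^2)) + (1/2)*ln((s1^2+s2^2)/(2*s1*s2)).
(m1-m2)^2 = (6)^2 = 36.
s1^2+s2^2 = 4 + 25 = 29.
term1 = 36/116 = 0.310345.
term2 = 0.5*ln(29/20.0) = 0.185782.
DB = 0.310345 + 0.185782 = 0.4961

0.4961


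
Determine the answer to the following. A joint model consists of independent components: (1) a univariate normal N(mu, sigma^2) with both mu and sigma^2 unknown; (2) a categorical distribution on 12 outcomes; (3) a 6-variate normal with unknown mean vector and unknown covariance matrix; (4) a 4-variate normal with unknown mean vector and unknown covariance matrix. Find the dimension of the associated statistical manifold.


The dimension of a statistical manifold equals the number of free
(independent) real parameters of the model. For a product of independent
blocks the parameter counts add.
- normal (mu, sigma^2): 2.
- categorical on 12 outcomes (probabilities sum to 1): 12-1 = 11.
- 6-variate normal: 6 (mean) + 6*7/2 = 21 (symmetric covariance) = 27.
- 4-variate normal: 4 (mean) + 4*5/2 = 10 (symmetric covariance) = 14.
Total = 2 + 11 + 27 + 14 = 54.
Dimension = 54

54


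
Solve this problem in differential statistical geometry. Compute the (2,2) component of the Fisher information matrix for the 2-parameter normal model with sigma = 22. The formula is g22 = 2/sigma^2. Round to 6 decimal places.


For the 2-parameter normal family, the Fisher metric has:
  g11 = 1/sigma^2, g22 = 2/sigma^2.
sigma = 22, sigma^2 = 484.
g22 = 0.004132

0.004132


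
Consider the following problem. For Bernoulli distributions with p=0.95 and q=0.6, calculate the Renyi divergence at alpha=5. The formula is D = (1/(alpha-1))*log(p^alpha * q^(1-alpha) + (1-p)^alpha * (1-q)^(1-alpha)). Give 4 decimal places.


Renyi divergence of order alpha between Bernoulli distributions:
D = (1/(alpha-1))*log(p^alpha * q^(1-alpha) + (1-p)^alpha * (1-q)^(1-alpha)).
alpha = 5, p = 0.95, q = 0.6.
p^alpha * q^(1-alpha) = 0.95^5 * 0.6^-4 = 5.970532.
(1-p)^alpha * (1-q)^(1-alpha) = 0.05^5 * 0.4^-4 = 1.2e-05.
sum = 5.970532 + 1.2e-05 = 5.970544.
D = (1/4)*log(5.970544) = 0.4467

0.4467


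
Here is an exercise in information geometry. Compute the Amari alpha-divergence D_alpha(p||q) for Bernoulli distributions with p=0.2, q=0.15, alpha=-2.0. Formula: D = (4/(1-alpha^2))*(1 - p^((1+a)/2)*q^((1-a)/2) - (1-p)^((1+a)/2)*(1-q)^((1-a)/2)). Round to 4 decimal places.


Amari alpha-divergence:
D = (4/(1-alpha^2))*(1 - p^((1+a)/2)*q^((1-a)/2) - (1-p)^((1+a)/2)*(1-q)^((1-a)/2)).
alpha = -2.0, p = 0.2, q = 0.15.
e1 = (1+alpha)/2 = -0.5, e2 = (1-alpha)/2 = 1.5.
t1 = p^e1 * q^e2 = 0.2^-0.5 * 0.15^1.5 = 0.129904.
t2 = (1-p)^e1 * (1-q)^e2 = 0.8^-0.5 * 0.85^1.5 = 0.87616.
4/(1-alpha^2) = -1.333333.
D = -1.333333*(1 - 0.129904 - 0.87616) = 0.0081

0.0081


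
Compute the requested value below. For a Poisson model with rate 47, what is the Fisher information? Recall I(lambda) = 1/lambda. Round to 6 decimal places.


Fisher information for Poisson: I(lambda) = 1/lambda.
lambda = 47.
I(lambda) = 1/47 = 0.021277

0.021277


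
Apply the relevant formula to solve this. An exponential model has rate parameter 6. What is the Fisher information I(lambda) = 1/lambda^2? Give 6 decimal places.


Fisher information for exponential: I(lambda) = 1/lambda^2.
lambda = 6, lambda^2 = 36.
I = 1/36 = 0.027778

0.027778


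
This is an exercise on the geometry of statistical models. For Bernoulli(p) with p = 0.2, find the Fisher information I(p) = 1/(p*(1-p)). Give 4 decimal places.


For Bernoulli(p), Fisher information is I(p) = 1/(p*(1-p)).
p = 0.2, 1-p = 0.8.
p*(1-p) = 0.16.
I(p) = 1/0.16 = 6.2500

6.2500


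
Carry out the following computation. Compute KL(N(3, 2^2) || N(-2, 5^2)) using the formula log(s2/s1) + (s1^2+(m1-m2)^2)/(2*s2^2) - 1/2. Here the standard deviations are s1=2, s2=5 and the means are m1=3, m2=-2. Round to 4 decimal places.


KL divergence between normal distributions:
KL = log(s2/s1) + (s1^2 + (m1-m2)^2)/(2*s2^2) - 1/2.
log(5/2) = 0.916291.
(2^2 + (3--2)^2)/(2*5^2) = (4 + 25)/50 = 0.58.
KL = 0.916291 + 0.58 - 0.5 = 0.9963

0.9963


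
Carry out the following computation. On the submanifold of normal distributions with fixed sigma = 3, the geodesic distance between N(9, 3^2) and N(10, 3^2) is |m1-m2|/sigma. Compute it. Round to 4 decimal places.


On the fixed-variance normal subfamily, geodesic distance = |m1-m2|/sigma.
|9 - 10| = 1.
sigma = 3.
d = 1/3 = 0.3333

0.3333


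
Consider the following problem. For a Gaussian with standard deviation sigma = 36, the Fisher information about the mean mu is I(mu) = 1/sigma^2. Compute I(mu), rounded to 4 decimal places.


The Fisher information for the mean of a normal distribution is I(mu) = 1/sigma^2.
sigma = 36, so sigma^2 = 1296.
I(mu) = 1/1296 = 0.0008

0.0008


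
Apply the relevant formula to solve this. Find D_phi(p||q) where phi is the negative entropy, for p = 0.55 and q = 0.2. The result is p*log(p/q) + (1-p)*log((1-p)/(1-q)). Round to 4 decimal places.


Bregman divergence with negative entropy generator:
D = p*log(p/q) + (1-p)*log((1-p)/(1-q)).
p = 0.55, q = 0.2.
p*log(p/q) = 0.55*log(0.55/0.2) = 0.556381.
(1-p)*log((1-p)/(1-q)) = 0.45*log(0.45/0.8) = -0.258914.
D = 0.556381 + -0.258914 = 0.2975

0.2975


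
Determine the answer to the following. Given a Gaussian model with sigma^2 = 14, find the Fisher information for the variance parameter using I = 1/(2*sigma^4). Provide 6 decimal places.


Fisher information for variance: I(sigma^2) = 1/(2*sigma^4).
sigma^2 = 14, so sigma^4 = 196.
I = 1/(2*196) = 1/392 = 0.002551

0.002551


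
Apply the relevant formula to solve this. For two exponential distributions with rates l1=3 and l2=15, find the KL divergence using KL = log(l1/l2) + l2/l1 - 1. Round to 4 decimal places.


KL divergence for exponential family:
KL = log(l1/l2) + l2/l1 - 1.
log(3/15) = -1.609438.
15/3 = 5.0.
KL = -1.609438 + 5.0 - 1 = 2.3906

2.3906


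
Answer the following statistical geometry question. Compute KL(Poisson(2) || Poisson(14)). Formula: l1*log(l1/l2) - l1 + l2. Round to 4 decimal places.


KL divergence for Poisson:
KL = l1*log(l1/l2) - l1 + l2.
l1 = 2, l2 = 14.
log(2/14) = -1.94591.
l1*log(l1/l2) = 2 * -1.94591 = -3.89182.
KL = -3.89182 - 2 + 14 = 8.1082

8.1082


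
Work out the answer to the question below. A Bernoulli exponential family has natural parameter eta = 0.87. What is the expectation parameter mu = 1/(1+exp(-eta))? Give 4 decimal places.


Dual coordinate (expectation parameter) for Bernoulli:
mu = 1/(1+exp(-eta)).
eta = 0.87.
exp(-eta) = exp(-0.87) = 0.418952.
mu = 1/(1+0.418952) = 0.7047

0.7047


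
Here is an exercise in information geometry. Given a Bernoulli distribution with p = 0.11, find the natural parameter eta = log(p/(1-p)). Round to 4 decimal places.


Natural parameter for Bernoulli: eta = log(p/(1-p)).
p = 0.11, 1-p = 0.89.
p/(1-p) = 0.123596.
eta = log(0.123596) = -2.0907

-2.0907


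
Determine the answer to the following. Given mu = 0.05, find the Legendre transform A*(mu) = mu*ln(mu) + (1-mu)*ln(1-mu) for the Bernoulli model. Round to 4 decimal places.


Legendre transform for Bernoulli:
A*(mu) = mu*log(mu) + (1-mu)*log(1-mu).
mu = 0.05, 1-mu = 0.95.
mu*log(mu) = 0.05*log(0.05) = -0.149787.
(1-mu)*log(1-mu) = 0.95*log(0.95) = -0.048729.
A* = -0.149787 + -0.048729 = -0.1985

-0.1985


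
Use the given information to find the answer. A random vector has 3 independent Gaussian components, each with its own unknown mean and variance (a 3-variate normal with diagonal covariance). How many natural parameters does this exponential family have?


Exponential family dimension calculation:
Each univariate normal has two natural parameters (mu/sigma^2 and -1/(2 sigma^2)).
With 3 independent components, dim = 2 * 3 = 6.

6


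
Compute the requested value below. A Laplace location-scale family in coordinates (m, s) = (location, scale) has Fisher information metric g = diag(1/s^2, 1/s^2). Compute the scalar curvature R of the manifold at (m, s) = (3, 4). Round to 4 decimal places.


The metric has the form g = (A dm^2 + B ds^2)/s^2 with A = 1, B = 1.
Substitute u = sqrt(A/B)*m: g = B*(du^2 + ds^2)/s^2, i.e. B times the
Poincare upper half-plane metric, which has constant Gaussian curvature -1.
Scaling a 2D metric by a constant c divides the Gaussian curvature by c,
so K = -1/B = -1/(1) = -1.0000 everywhere (the point (m, s) = (3, 4) is irrelevant:
the curvature is constant).
Scalar curvature in dimension 2: R = 2K = -2/(1) = -2.0000.

-2.0000


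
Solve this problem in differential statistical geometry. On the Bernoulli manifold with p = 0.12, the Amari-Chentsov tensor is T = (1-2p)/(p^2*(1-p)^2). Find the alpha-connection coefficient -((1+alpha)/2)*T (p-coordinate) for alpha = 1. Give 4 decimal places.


Skewness (Amari-Chentsov) tensor: T = (1-2p)/(p^2*(1-p)^2).
p = 0.12, 1-2p = 0.76, p^2 = 0.0144, (1-p)^2 = 0.7744.
T = 0.76/(0.0144 * 0.7744) = 68.153122.
In the p-coordinate, Gamma^(alpha) = Gamma^(0) - (alpha/2)*T with Gamma^(0) = (1/2)*g'(p) = -T/2,
so Gamma^(alpha) = -((1+alpha)/2)*T.
alpha = 1, -(1+alpha)/2 = -1.0.
Gamma = -1.0 * 68.153122 = -68.1531

-68.1531


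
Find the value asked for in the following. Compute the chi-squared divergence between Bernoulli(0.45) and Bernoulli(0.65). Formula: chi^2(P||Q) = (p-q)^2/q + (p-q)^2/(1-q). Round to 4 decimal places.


Chi-squared divergence between Bernoulli distributions:
chi^2 = (p-q)^2/q + (p-q)^2/(1-q).
p = 0.45, q = 0.65, p-q = -0.2.
(p-q)^2 = 0.04.
term1 = 0.04/0.65 = 0.061538.
term2 = 0.04/0.35 = 0.114286.
chi^2 = 0.061538 + 0.114286 = 0.1758

0.1758


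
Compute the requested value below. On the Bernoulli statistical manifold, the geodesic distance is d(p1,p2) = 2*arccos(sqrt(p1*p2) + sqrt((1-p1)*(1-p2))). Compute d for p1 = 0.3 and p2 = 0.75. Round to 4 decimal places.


Geodesic distance on Bernoulli manifold:
d(p1,p2) = 2*arccos(sqrt(p1*p2) + sqrt((1-p1)*(1-p2))).
sqrt(p1*p2) = sqrt(0.3*0.75) = 0.474342.
sqrt((1-p1)*(1-p2)) = sqrt(0.7*0.25) = 0.41833.
arg = 0.474342 + 0.41833 = 0.892672.
d = 2*arccos(0.892672) = 0.9351

0.9351


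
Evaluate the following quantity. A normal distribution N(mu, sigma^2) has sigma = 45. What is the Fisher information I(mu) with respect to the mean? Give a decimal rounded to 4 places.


The Fisher information for the mean of a normal distribution is I(mu) = 1/sigma^2.
sigma = 45, so sigma^2 = 2025.
I(mu) = 1/2025 = 0.0005

0.0005


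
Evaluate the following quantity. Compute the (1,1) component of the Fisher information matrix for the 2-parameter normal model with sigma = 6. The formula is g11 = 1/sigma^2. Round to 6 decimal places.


For the 2-parameter normal family, the Fisher metric has:
  g11 = 1/sigma^2, g22 = 2/sigma^2.
sigma = 6, sigma^2 = 36.
g11 = 0.027778

0.027778


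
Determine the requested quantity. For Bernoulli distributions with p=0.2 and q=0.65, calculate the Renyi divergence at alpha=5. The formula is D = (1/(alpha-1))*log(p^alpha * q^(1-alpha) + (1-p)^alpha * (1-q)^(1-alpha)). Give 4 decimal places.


Renyi divergence of order alpha between Bernoulli distributions:
D = (1/(alpha-1))*log(p^alpha * q^(1-alpha) + (1-p)^alpha * (1-q)^(1-alpha)).
alpha = 5, p = 0.2, q = 0.65.
p^alpha * q^(1-alpha) = 0.2^5 * 0.65^-4 = 0.001793.
(1-p)^alpha * (1-q)^(1-alpha) = 0.8^5 * 0.35^-4 = 21.836235.
sum = 0.001793 + 21.836235 = 21.838028.
D = (1/4)*log(21.838028) = 0.7709

0.7709


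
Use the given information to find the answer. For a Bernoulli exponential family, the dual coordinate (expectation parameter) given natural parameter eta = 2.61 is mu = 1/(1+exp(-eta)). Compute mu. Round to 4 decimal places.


Dual coordinate (expectation parameter) for Bernoulli:
mu = 1/(1+exp(-eta)).
eta = 2.61.
exp(-eta) = exp(-2.61) = 0.073535.
mu = 1/(1+0.073535) = 0.9315

0.9315


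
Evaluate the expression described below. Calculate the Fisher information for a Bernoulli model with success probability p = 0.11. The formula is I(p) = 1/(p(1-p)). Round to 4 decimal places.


For Bernoulli(p), Fisher information is I(p) = 1/(p*(1-p)).
p = 0.11, 1-p = 0.89.
p*(1-p) = 0.0979.
I(p) = 1/0.0979 = 10.2145

10.2145


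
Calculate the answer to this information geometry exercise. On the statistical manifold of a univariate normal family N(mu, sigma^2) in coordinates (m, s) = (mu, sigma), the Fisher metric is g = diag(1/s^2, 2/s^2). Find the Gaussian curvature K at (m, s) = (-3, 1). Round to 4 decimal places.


The metric has the form g = (A dm^2 + B ds^2)/s^2 with A = 1, B = 2.
Substitute u = sqrt(A/B)*m: g = B*(du^2 + ds^2)/s^2, i.e. B times the
Poincare upper half-plane metric, which has constant Gaussian curvature -1.
Scaling a 2D metric by a constant c divides the Gaussian curvature by c,
so K = -1/B = -1/(2) = -0.5000 everywhere (the point (m, s) = (-3, 1) is irrelevant:
the curvature is constant).
The requested Gaussian curvature is K = -0.5000.

-0.5000


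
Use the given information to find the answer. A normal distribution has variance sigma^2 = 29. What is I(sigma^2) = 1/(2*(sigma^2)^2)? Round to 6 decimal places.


Fisher information for variance: I(sigma^2) = 1/(2*sigma^4).
sigma^2 = 29, so sigma^4 = 841.
I = 1/(2*841) = 1/1682 = 0.000595

0.000595


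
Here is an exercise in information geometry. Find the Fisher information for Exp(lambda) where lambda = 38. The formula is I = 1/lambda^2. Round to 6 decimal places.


Fisher information for exponential: I(lambda) = 1/lambda^2.
lambda = 38, lambda^2 = 1444.
I = 1/1444 = 0.000693

0.000693


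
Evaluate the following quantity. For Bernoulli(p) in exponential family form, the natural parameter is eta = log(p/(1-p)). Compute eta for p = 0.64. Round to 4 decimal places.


Natural parameter for Bernoulli: eta = log(p/(1-p)).
p = 0.64, 1-p = 0.36.
p/(1-p) = 1.777778.
eta = log(1.777778) = 0.5754

0.5754


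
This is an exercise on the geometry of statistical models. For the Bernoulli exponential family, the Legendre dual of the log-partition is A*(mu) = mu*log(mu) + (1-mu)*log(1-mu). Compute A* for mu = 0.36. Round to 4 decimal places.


Legendre transform for Bernoulli:
A*(mu) = mu*log(mu) + (1-mu)*log(1-mu).
mu = 0.36, 1-mu = 0.64.
mu*log(mu) = 0.36*log(0.36) = -0.367794.
(1-mu)*log(1-mu) = 0.64*log(0.64) = -0.285624.
A* = -0.367794 + -0.285624 = -0.6534

-0.6534


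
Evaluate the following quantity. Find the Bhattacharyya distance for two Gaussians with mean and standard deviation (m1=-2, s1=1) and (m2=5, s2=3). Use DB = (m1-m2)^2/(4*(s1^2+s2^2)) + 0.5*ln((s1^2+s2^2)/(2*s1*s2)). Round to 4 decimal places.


Bhattacharyya distance between two Gaussians:
DB = (m1-m2)^2/(4*(s1^2+s2^2)) + (1/2)*ln((s1^2+s2^2)/(2*s1*s2)).
(m1-m2)^2 = (-7)^2 = 49.
s1^2+s2^2 = 1 + 9 = 10.
term1 = 49/40 = 1.225.
term2 = 0.5*ln(10/6.0) = 0.255413.
DB = 1.225 + 0.255413 = 1.4804

1.4804


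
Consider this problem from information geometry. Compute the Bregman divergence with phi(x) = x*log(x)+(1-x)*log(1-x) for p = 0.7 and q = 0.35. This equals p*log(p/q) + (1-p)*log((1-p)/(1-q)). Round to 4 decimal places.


Bregman divergence with negative entropy generator:
D = p*log(p/q) + (1-p)*log((1-p)/(1-q)).
p = 0.7, q = 0.35.
p*log(p/q) = 0.7*log(0.7/0.35) = 0.485203.
(1-p)*log((1-p)/(1-q)) = 0.3*log(0.3/0.65) = -0.231957.
D = 0.485203 + -0.231957 = 0.2532

0.2532


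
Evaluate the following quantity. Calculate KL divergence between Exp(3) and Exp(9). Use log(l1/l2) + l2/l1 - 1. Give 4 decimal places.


KL divergence for exponential family:
KL = log(l1/l2) + l2/l1 - 1.
log(3/9) = -1.098612.
9/3 = 3.0.
KL = -1.098612 + 3.0 - 1 = 0.9014

0.9014


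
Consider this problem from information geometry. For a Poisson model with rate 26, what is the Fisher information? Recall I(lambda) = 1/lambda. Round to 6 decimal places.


Fisher information for Poisson: I(lambda) = 1/lambda.
lambda = 26.
I(lambda) = 1/26 = 0.038462

0.038462


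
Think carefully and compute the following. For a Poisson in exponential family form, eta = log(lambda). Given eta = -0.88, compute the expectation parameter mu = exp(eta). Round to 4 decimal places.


Expectation parameter for Poisson exponential family:
mu = exp(eta).
eta = -0.88.
mu = exp(-0.88) = 0.4148

0.4148


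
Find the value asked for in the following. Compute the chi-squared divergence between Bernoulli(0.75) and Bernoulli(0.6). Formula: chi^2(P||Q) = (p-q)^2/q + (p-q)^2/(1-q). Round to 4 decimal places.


Chi-squared divergence between Bernoulli distributions:
chi^2 = (p-q)^2/q + (p-q)^2/(1-q).
p = 0.75, q = 0.6, p-q = 0.15.
(p-q)^2 = 0.0225.
term1 = 0.0225/0.6 = 0.0375.
term2 = 0.0225/0.4 = 0.05625.
chi^2 = 0.0375 + 0.05625 = 0.0938

0.0938


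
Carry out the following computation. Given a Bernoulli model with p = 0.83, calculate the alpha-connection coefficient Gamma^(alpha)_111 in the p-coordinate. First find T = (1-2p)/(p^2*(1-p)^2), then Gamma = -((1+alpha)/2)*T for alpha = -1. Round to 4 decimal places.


Skewness (Amari-Chentsov) tensor: T = (1-2p)/(p^2*(1-p)^2).
p = 0.83, 1-2p = -0.66, p^2 = 0.6889, (1-p)^2 = 0.0289.
T = -0.66/(0.6889 * 0.0289) = -33.150487.
In the p-coordinate, Gamma^(alpha) = Gamma^(0) - (alpha/2)*T with Gamma^(0) = (1/2)*g'(p) = -T/2,
so Gamma^(alpha) = -((1+alpha)/2)*T.
alpha = -1, -(1+alpha)/2 = 0.0.
Gamma = 0.0 * -33.150487 = 0.0000

0.0000


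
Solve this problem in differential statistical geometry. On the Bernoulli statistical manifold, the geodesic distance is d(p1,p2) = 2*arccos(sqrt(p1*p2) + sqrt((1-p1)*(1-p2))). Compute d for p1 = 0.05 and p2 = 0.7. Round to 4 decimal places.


Geodesic distance on Bernoulli manifold:
d(p1,p2) = 2*arccos(sqrt(p1*p2) + sqrt((1-p1)*(1-p2))).
sqrt(p1*p2) = sqrt(0.05*0.7) = 0.187083.
sqrt((1-p1)*(1-p2)) = sqrt(0.95*0.3) = 0.533854.
arg = 0.187083 + 0.533854 = 0.720937.
d = 2*arccos(0.720937) = 1.5313

1.5313


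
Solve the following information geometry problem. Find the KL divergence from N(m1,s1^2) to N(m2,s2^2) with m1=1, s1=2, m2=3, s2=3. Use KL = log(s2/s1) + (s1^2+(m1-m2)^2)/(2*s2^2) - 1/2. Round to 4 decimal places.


KL divergence between normal distributions:
KL = log(s2/s1) + (s1^2 + (m1-m2)^2)/(2*s2^2) - 1/2.
log(3/2) = 0.405465.
(2^2 + (1-3)^2)/(2*3^2) = (4 + 4)/18 = 0.444444.
KL = 0.405465 + 0.444444 - 0.5 = 0.3499

0.3499


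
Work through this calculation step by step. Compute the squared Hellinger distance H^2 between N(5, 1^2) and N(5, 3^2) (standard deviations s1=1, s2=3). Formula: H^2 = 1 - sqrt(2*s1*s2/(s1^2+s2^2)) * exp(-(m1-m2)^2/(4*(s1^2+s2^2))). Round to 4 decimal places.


Squared Hellinger distance for Gaussians:
H^2 = 1 - sqrt(2*s1*s2/(s1^2+s2^2)) * exp(-(m1-m2)^2/(4*(s1^2+s2^2))).
s1^2 = 1, s2^2 = 9, s1^2+s2^2 = 10.
sqrt(2*1*3/(10)) = 0.774597.
(m1-m2)^2 = (0)^2 = 0.
exp(-0/(4*10)) = exp(0.0) = 1.0.
H^2 = 1 - 0.774597*1.0 = 0.2254

0.2254


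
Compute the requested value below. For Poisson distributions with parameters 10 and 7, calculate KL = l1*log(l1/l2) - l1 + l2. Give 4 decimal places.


KL divergence for Poisson:
KL = l1*log(l1/l2) - l1 + l2.
l1 = 10, l2 = 7.
log(10/7) = 0.356675.
l1*log(l1/l2) = 10 * 0.356675 = 3.566749.
KL = 3.566749 - 10 + 7 = 0.5667

0.5667


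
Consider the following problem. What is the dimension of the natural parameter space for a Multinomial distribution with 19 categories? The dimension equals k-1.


Exponential family dimension calculation:
For Multinomial with k=19 categories, dim = k-1 = 18.

18


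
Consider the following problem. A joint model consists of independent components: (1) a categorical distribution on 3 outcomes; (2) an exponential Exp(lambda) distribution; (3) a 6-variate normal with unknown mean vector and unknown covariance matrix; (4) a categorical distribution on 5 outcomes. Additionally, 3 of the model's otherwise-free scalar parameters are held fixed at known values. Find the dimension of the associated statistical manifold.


The dimension of a statistical manifold equals the number of free
(independent) real parameters of the model. For a product of independent
blocks the parameter counts add.
- categorical on 3 outcomes (probabilities sum to 1): 3-1 = 2.
- exponential (lambda): 1.
- 6-variate normal: 6 (mean) + 6*7/2 = 21 (symmetric covariance) = 27.
- categorical on 5 outcomes (probabilities sum to 1): 5-1 = 4.
Total = 2 + 1 + 27 + 4 = 34.
3 parameter(s) fixed at known values: 34 - 3 = 31.
Dimension = 31

31


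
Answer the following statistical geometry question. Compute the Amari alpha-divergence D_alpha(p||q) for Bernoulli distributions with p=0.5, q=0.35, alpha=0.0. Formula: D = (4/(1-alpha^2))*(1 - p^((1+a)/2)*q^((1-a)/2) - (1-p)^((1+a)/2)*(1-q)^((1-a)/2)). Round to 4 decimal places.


Amari alpha-divergence:
D = (4/(1-alpha^2))*(1 - p^((1+a)/2)*q^((1-a)/2) - (1-p)^((1+a)/2)*(1-q)^((1-a)/2)).
alpha = 0.0, p = 0.5, q = 0.35.
e1 = (1+alpha)/2 = 0.5, e2 = (1-alpha)/2 = 0.5.
t1 = p^e1 * q^e2 = 0.5^0.5 * 0.35^0.5 = 0.41833.
t2 = (1-p)^e1 * (1-q)^e2 = 0.5^0.5 * 0.65^0.5 = 0.570088.
4/(1-alpha^2) = 4.0.
D = 4.0*(1 - 0.41833 - 0.570088) = 0.0463

0.0463


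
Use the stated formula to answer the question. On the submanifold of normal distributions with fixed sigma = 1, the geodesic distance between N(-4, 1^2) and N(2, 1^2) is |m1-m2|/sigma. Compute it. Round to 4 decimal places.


On the fixed-variance normal subfamily, geodesic distance = |m1-m2|/sigma.
|-4 - 2| = 6.
sigma = 1.
d = 6/1 = 6.0000

6.0000


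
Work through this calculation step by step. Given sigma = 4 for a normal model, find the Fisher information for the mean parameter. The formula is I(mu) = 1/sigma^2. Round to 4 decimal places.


The Fisher information for the mean of a normal distribution is I(mu) = 1/sigma^2.
sigma = 4, so sigma^2 = 16.
I(mu) = 1/16 = 0.0625

0.0625


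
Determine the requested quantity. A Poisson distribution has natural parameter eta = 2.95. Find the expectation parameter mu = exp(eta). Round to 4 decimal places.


Expectation parameter for Poisson exponential family:
mu = exp(eta).
eta = 2.95.
mu = exp(2.95) = 19.1060

19.1060


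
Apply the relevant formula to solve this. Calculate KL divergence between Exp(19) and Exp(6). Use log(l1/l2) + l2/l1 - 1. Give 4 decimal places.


KL divergence for exponential family:
KL = log(l1/l2) + l2/l1 - 1.
log(19/6) = 1.15268.
6/19 = 0.315789.
KL = 1.15268 + 0.315789 - 1 = 0.4685

0.4685


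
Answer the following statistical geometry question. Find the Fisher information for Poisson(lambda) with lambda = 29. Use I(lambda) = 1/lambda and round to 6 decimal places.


Fisher information for Poisson: I(lambda) = 1/lambda.
lambda = 29.
I(lambda) = 1/29 = 0.034483

0.034483


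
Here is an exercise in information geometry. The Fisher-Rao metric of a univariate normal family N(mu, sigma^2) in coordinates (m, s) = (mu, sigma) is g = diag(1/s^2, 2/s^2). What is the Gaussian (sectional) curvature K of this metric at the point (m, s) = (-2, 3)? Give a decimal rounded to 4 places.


The metric has the form g = (A dm^2 + B ds^2)/s^2 with A = 1, B = 2.
Substitute u = sqrt(A/B)*m: g = B*(du^2 + ds^2)/s^2, i.e. B times the
Poincare upper half-plane metric, which has constant Gaussian curvature -1.
Scaling a 2D metric by a constant c divides the Gaussian curvature by c,
so K = -1/B = -1/(2) = -0.5000 everywhere (the point (m, s) = (-2, 3) is irrelevant:
the curvature is constant).
The requested Gaussian curvature is K = -0.5000.

-0.5000


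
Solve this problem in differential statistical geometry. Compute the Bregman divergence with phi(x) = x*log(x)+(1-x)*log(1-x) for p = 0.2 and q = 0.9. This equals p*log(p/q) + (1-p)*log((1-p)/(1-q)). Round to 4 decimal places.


Bregman divergence with negative entropy generator:
D = p*log(p/q) + (1-p)*log((1-p)/(1-q)).
p = 0.2, q = 0.9.
p*log(p/q) = 0.2*log(0.2/0.9) = -0.300815.
(1-p)*log((1-p)/(1-q)) = 0.8*log(0.8/0.1) = 1.663553.
D = -0.300815 + 1.663553 = 1.3627

1.3627


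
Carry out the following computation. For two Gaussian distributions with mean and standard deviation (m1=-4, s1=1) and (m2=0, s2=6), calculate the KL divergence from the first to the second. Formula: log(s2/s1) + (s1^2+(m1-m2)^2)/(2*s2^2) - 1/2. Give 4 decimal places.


KL divergence between normal distributions:
KL = log(s2/s1) + (s1^2 + (m1-m2)^2)/(2*s2^2) - 1/2.
log(6/1) = 1.791759.
(1^2 + (-4-0)^2)/(2*6^2) = (1 + 16)/72 = 0.236111.
KL = 1.791759 + 0.236111 - 0.5 = 1.5279

1.5279


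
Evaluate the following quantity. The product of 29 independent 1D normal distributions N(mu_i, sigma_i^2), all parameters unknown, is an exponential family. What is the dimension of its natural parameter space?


Exponential family dimension calculation:
Each univariate normal has two natural parameters (mu/sigma^2 and -1/(2 sigma^2)).
With 29 independent components, dim = 2 * 29 = 58.

58


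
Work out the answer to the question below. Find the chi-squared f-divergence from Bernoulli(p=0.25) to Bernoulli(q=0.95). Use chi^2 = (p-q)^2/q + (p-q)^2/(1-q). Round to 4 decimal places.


Chi-squared divergence between Bernoulli distributions:
chi^2 = (p-q)^2/q + (p-q)^2/(1-q).
p = 0.25, q = 0.95, p-q = -0.7.
(p-q)^2 = 0.49.
term1 = 0.49/0.95 = 0.515789.
term2 = 0.49/0.05 = 9.8.
chi^2 = 0.515789 + 9.8 = 10.3158

10.3158


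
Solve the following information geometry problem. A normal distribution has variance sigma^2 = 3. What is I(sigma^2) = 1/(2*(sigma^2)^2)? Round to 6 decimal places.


Fisher information for variance: I(sigma^2) = 1/(2*sigma^4).
sigma^2 = 3, so sigma^4 = 9.
I = 1/(2*9) = 1/18 = 0.055556

0.055556


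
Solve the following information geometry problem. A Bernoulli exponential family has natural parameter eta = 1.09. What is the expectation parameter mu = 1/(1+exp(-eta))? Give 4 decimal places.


Dual coordinate (expectation parameter) for Bernoulli:
mu = 1/(1+exp(-eta)).
eta = 1.09.
exp(-eta) = exp(-1.09) = 0.336216.
mu = 1/(1+0.336216) = 0.7484

0.7484


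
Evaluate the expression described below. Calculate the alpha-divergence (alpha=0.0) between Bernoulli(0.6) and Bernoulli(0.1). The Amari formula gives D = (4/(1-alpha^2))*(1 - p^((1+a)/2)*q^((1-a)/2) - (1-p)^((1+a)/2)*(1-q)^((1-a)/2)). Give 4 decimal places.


Amari alpha-divergence:
D = (4/(1-alpha^2))*(1 - p^((1+a)/2)*q^((1-a)/2) - (1-p)^((1+a)/2)*(1-q)^((1-a)/2)).
alpha = 0.0, p = 0.6, q = 0.1.
e1 = (1+alpha)/2 = 0.5, e2 = (1-alpha)/2 = 0.5.
t1 = p^e1 * q^e2 = 0.6^0.5 * 0.1^0.5 = 0.244949.
t2 = (1-p)^e1 * (1-q)^e2 = 0.4^0.5 * 0.9^0.5 = 0.6.
4/(1-alpha^2) = 4.0.
D = 4.0*(1 - 0.244949 - 0.6) = 0.6202

0.6202


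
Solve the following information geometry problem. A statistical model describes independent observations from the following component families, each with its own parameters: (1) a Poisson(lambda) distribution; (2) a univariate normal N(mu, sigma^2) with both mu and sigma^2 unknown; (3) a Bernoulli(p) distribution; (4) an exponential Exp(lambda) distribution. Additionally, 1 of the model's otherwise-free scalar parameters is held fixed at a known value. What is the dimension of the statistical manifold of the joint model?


The dimension of a statistical manifold equals the number of free
(independent) real parameters of the model. For a product of independent
blocks the parameter counts add.
- Poisson (lambda): 1.
- normal (mu, sigma^2): 2.
- Bernoulli (p): 1.
- exponential (lambda): 1.
Total = 1 + 2 + 1 + 1 = 5.
1 parameter(s) fixed at known values: 5 - 1 = 4.
Dimension = 4

4


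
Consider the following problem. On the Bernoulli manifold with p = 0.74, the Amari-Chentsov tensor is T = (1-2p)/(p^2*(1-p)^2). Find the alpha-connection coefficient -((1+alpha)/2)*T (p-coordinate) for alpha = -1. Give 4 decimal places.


Skewness (Amari-Chentsov) tensor: T = (1-2p)/(p^2*(1-p)^2).
p = 0.74, 1-2p = -0.48, p^2 = 0.5476, (1-p)^2 = 0.0676.
T = -0.48/(0.5476 * 0.0676) = -12.966749.
In the p-coordinate, Gamma^(alpha) = Gamma^(0) - (alpha/2)*T with Gamma^(0) = (1/2)*g'(p) = -T/2,
so Gamma^(alpha) = -((1+alpha)/2)*T.
alpha = -1, -(1+alpha)/2 = 0.0.
Gamma = 0.0 * -12.966749 = 0.0000

0.0000


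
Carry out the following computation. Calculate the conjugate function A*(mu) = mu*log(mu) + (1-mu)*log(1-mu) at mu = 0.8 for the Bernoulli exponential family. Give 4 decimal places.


Legendre transform for Bernoulli:
A*(mu) = mu*log(mu) + (1-mu)*log(1-mu).
mu = 0.8, 1-mu = 0.2.
mu*log(mu) = 0.8*log(0.8) = -0.178515.
(1-mu)*log(1-mu) = 0.2*log(0.2) = -0.321888.
A* = -0.178515 + -0.321888 = -0.5004

-0.5004


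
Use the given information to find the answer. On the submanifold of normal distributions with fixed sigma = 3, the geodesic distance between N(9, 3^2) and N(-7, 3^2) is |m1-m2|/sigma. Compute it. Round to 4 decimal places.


On the fixed-variance normal subfamily, geodesic distance = |m1-m2|/sigma.
|9 - -7| = 16.
sigma = 3.
d = 16/3 = 5.3333

5.3333


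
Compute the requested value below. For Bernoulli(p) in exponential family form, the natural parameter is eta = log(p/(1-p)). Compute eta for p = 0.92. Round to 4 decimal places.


Natural parameter for Bernoulli: eta = log(p/(1-p)).
p = 0.92, 1-p = 0.08.
p/(1-p) = 11.5.
eta = log(11.5) = 2.4423

2.4423
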